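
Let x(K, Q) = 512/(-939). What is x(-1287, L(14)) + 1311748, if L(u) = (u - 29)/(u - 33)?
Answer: 1231730860/939 ≈ 1.3117e+6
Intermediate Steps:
L(u) = (-29 + u)/(-33 + u)
x(K, Q) = -512/939 (x(K, Q) = 512*(-1/939) = -512/939)
x(-1287, L(14)) + 1311748 = -512/939 + 1311748 = 1231730860/939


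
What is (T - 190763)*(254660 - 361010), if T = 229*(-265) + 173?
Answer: 26723096250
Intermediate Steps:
T = -60512 (T = -60685 + 173 = -60512)
(T - 190763)*(254660 - 361010) = (-60512 - 190763)*(254660 - 361010) = -251275*(-106350) = 26723096250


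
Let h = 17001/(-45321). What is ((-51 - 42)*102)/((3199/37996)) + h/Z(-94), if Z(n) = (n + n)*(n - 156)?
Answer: -36559398892821819/324483253000 ≈ -1.1267e+5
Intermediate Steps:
Z(n) = 2*n*(-156 + n) (Z(n) = (2*n)*(-156 + n) = 2*n*(-156 + n))
h = -5667/15107 (h = 17001*(-1/45321) = -5667/15107 ≈ -0.37512)
((-51 - 42)*102)/((3199/37996)) + h/Z(-94) = ((-51 - 42)*102)/((3199/37996)) - 5667*(-1/(188*(-156 - 94)))/15107 = (-93*102)/((3199*(1/37996))) - 5667/(15107*(2*(-94)*(-250))) = -9486/457/5428 - 5667/15107/47000 = -9486*5428/457 - 5667/15107*1/47000 = -51490008/457 - 5667/710029000 = -36559398892821819/324483253000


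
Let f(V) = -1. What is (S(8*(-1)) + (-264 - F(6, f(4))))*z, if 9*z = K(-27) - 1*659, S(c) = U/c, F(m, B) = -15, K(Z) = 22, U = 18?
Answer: 213395/12 ≈ 17783.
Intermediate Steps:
S(c) = 18/c
z = -637/9 (z = (22 - 1*659)/9 = (22 - 659)/9 = (1/9)*(-637) = -637/9 ≈ -70.778)
(S(8*(-1)) + (-264 - F(6, f(4))))*z = (18/((8*(-1))) + (-264 - 1*(-15)))*(-637/9) = (18/(-8) + (-264 + 15))*(-637/9) = (18*(-1/8) - 249)*(-637/9) = (-9/4 - 249)*(-637/9) = -1005/4*(-637/9) = 213395/12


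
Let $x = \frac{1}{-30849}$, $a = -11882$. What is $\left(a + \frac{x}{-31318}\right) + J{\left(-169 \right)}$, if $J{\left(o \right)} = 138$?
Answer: $- \frac{11346218764607}{966128982} \approx -11744.0$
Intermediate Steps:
$x = - \frac{1}{30849} \approx -3.2416 \cdot 10^{-5}$
$\left(a + \frac{x}{-31318}\right) + J{\left(-169 \right)} = \left(-11882 - \frac{1}{30849 \left(-31318\right)}\right) + 138 = \left(-11882 - - \frac{1}{966128982}\right) + 138 = \left(-11882 + \frac{1}{966128982}\right) + 138 = - \frac{11479544564123}{966128982} + 138 = - \frac{11346218764607}{966128982}$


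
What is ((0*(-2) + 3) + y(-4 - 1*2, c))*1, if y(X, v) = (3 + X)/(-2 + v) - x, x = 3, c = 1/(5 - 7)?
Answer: 6/5 ≈ 1.2000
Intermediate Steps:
c = -½ (c = 1/(-2) = -½ ≈ -0.50000)
y(X, v) = -3 + (3 + X)/(-2 + v) (y(X, v) = (3 + X)/(-2 + v) - 1*3 = (3 + X)/(-2 + v) - 3 = -3 + (3 + X)/(-2 + v))
((0*(-2) + 3) + y(-4 - 1*2, c))*1 = ((0*(-2) + 3) + (9 + (-4 - 1*2) - 3*(-½))/(-2 - ½))*1 = ((0 + 3) + (9 + (-4 - 2) + 3/2)/(-5/2))*1 = (3 - 2*(9 - 6 + 3/2)/5)*1 = (3 - ⅖*9/2)*1 = (3 - 9/5)*1 = (6/5)*1 = 6/5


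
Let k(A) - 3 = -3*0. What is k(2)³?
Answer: 27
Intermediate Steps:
k(A) = 3 (k(A) = 3 - 3*0 = 3 + 0 = 3)
k(2)³ = 3³ = 27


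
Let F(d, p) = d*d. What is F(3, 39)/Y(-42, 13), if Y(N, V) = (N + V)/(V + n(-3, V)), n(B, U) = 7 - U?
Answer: -63/29 ≈ -2.1724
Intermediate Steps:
F(d, p) = d²
Y(N, V) = N/7 + V/7 (Y(N, V) = (N + V)/(V + (7 - V)) = (N + V)/7 = (N + V)*(⅐) = N/7 + V/7)
F(3, 39)/Y(-42, 13) = 3²/((⅐)*(-42) + (⅐)*13) = 9/(-6 + 13/7) = 9/(-29/7) = 9*(-7/29) = -63/29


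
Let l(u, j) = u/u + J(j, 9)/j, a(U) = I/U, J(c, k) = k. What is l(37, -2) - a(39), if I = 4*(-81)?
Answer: 125/26 ≈ 4.8077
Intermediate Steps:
I = -324
a(U) = -324/U
l(u, j) = 1 + 9/j (l(u, j) = u/u + 9/j = 1 + 9/j)
l(37, -2) - a(39) = (9 - 2)/(-2) - (-324)/39 = -½*7 - (-324)/39 = -7/2 - 1*(-108/13) = -7/2 + 108/13 = 125/26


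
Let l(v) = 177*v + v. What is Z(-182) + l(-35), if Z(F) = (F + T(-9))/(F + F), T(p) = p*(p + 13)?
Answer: -1133751/182 ≈ -6229.4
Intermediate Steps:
T(p) = p*(13 + p)
Z(F) = (-36 + F)/(2*F) (Z(F) = (F - 9*(13 - 9))/(F + F) = (F - 9*4)/((2*F)) = (F - 36)*(1/(2*F)) = (-36 + F)*(1/(2*F)) = (-36 + F)/(2*F))
l(v) = 178*v
Z(-182) + l(-35) = (1/2)*(-36 - 182)/(-182) + 178*(-35) = (1/2)*(-1/182)*(-218) - 6230 = 109/182 - 6230 = -1133751/182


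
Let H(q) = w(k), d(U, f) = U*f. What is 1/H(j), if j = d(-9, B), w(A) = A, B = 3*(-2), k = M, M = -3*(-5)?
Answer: 1/15 ≈ 0.066667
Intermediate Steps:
M = 15
k = 15
B = -6
j = 54 (j = -9*(-6) = 54)
H(q) = 15
1/H(j) = 1/15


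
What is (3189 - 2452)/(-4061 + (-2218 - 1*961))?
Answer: -737/7240 ≈ -0.10180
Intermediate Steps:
(3189 - 2452)/(-4061 + (-2218 - 1*961)) = 737/(-4061 + (-2218 - 961)) = 737/(-4061 - 3179) = 737/(-7240) = 737*(-1/7240) = -737/7240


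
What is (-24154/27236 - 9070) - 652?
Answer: -132406273/13618 ≈ -9722.9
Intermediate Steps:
(-24154/27236 - 9070) - 652 = (-24154*1/27236 - 9070) - 652 = (-12077/13618 - 9070) - 652 = -123527337/13618 - 652 = -132406273/13618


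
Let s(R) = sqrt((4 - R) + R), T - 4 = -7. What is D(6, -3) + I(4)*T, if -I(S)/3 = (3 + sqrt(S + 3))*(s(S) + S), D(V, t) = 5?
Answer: 167 + 54*sqrt(7) ≈ 309.87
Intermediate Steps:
T = -3 (T = 4 - 7 = -3)
s(R) = 2 (s(R) = sqrt(4) = 2)
I(S) = -3*(2 + S)*(3 + sqrt(3 + S)) (I(S) = -3*(3 + sqrt(S + 3))*(2 + S) = -3*(3 + sqrt(3 + S))*(2 + S) = -3*(2 + S)*(3 + sqrt(3 + S)))
D(6, -3) + I(4)*T = 5 + (-18 - 9*4 - 6*sqrt(3 + 4) - 3*4*sqrt(3 + 4))*(-3) = 5 + (-18 - 36 - 6*sqrt(7) - 3*4*sqrt(7))*(-3) = 5 + (-18 - 36 - 6*sqrt(7) - 12*sqrt(7))*(-3) = 5 + (-54 - 18*sqrt(7))*(-3) = 5 + (162 + 54*sqrt(7)) = 167 + 54*sqrt(7)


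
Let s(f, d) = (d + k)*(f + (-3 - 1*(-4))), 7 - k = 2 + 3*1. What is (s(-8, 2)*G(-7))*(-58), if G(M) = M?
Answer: -11368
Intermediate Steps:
k = 2 (k = 7 - (2 + 3*1) = 7 - (2 + 3) = 7 - 1*5 = 7 - 5 = 2)
s(f, d) = (1 + f)*(2 + d) (s(f, d) = (d + 2)*(f + (-3 - 1*(-4))) = (2 + d)*(f + (-3 + 4)) = (2 + d)*(f + 1) = (2 + d)*(1 + f) = (1 + f)*(2 + d))
(s(-8, 2)*G(-7))*(-58) = ((2 + 2 + 2*(-8) + 2*(-8))*(-7))*(-58) = ((2 + 2 - 16 - 16)*(-7))*(-58) = -28*(-7)*(-58) = 196*(-58) = -11368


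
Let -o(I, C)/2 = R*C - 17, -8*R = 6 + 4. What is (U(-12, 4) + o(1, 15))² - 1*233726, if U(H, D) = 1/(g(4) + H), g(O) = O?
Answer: -14632423/64 ≈ -2.2863e+5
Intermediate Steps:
R = -5/4 (R = -(6 + 4)/8 = -⅛*10 = -5/4 ≈ -1.2500)
o(I, C) = 34 + 5*C/2 (o(I, C) = -2*(-5*C/4 - 17) = -2*(-17 - 5*C/4) = 34 + 5*C/2)
U(H, D) = 1/(4 + H)
(U(-12, 4) + o(1, 15))² - 1*233726 = (1/(4 - 12) + (34 + (5/2)*15))² - 1*233726 = (1/(-8) + (34 + 75/2))² - 233726 = (-⅛ + 143/2)² - 233726 = (571/8)² - 233726 = 326041/64 - 233726 = -14632423/64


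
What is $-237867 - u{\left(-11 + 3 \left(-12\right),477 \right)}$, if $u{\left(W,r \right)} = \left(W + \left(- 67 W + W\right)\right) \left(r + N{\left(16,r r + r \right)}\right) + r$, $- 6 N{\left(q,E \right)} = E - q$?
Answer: $\frac{343167988}{3} \approx 1.1439 \cdot 10^{8}$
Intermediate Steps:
$N{\left(q,E \right)} = - \frac{E}{6} + \frac{q}{6}$ ($N{\left(q,E \right)} = - \frac{E - q}{6} = - \frac{E}{6} + \frac{q}{6}$)
$u{\left(W,r \right)} = r - 65 W \left(\frac{8}{3} - \frac{r^{2}}{6} + \frac{5 r}{6}\right)$ ($u{\left(W,r \right)} = \left(W + \left(- 67 W + W\right)\right) \left(r - \left(- \frac{8}{3} + \frac{r r + r}{6}\right)\right) + r = \left(W - 66 W\right) \left(r - \left(- \frac{8}{3} + \frac{r^{2} + r}{6}\right)\right) + r = - 65 W \left(r - \left(- \frac{8}{3} + \frac{r + r^{2}}{6}\right)\right) + r = - 65 W \left(r - \left(- \frac{8}{3} + \frac{r}{6} + \frac{r^{2}}{6}\right)\right) + r = - 65 W \left(\frac{8}{3} - \frac{r^{2}}{6} + \frac{5 r}{6}\right) + r = r - 65 W \left(\frac{8}{3} - \frac{r^{2}}{6} + \frac{5 r}{6}\right)$)
$-237867 - u{\left(-11 + 3 \left(-12\right),477 \right)} = -237867 - \left(477 - 65 \left(-11 + 3 \left(-12\right)\right) 477 + \frac{65 \left(-11 + 3 \left(-12\right)\right) \left(-16 + 477 \left(1 + 477\right)\right)}{6}\right) = -237867 - \left(477 - 65 \left(-11 - 36\right) 477 + \frac{65 \left(-11 - 36\right) \left(-16 + 477 \cdot 478\right)}{6}\right) = -237867 - \left(477 - \left(-3055\right) 477 + \frac{65}{6} \left(-47\right) \left(-16 + 228006\right)\right) = -237867 - \left(477 + 1457235 + \frac{65}{6} \left(-47\right) 227990\right) = -237867 - \left(477 + 1457235 - \frac{348254725}{3}\right) = -237867 - - \frac{343881589}{3} = -237867 + \frac{343881589}{3} = \frac{343167988}{3}$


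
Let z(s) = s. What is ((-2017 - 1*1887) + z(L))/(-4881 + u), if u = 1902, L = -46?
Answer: 3950/2979 ≈ 1.3259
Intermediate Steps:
((-2017 - 1*1887) + z(L))/(-4881 + u) = ((-2017 - 1*1887) - 46)/(-4881 + 1902) = ((-2017 - 1887) - 46)/(-2979) = (-3904 - 46)*(-1/2979) = -3950*(-1/2979) = 3950/2979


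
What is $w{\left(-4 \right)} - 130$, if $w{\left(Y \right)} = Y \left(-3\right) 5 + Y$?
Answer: $-74$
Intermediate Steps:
$w{\left(Y \right)} = - 14 Y$ ($w{\left(Y \right)} = - 3 Y 5 + Y = - 15 Y + Y = - 14 Y$)
$w{\left(-4 \right)} - 130 = \left(-14\right) \left(-4\right) - 130 = 56 - 130 = -74$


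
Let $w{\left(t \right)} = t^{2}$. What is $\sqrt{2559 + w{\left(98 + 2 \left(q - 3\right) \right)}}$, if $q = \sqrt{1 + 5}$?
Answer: $\sqrt{11047 + 368 \sqrt{6}} \approx 109.31$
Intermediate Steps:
$q = \sqrt{6} \approx 2.4495$
$\sqrt{2559 + w{\left(98 + 2 \left(q - 3\right) \right)}} = \sqrt{2559 + \left(98 + 2 \left(\sqrt{6} - 3\right)\right)^{2}} = \sqrt{2559 + \left(98 + 2 \left(-3 + \sqrt{6}\right)\right)^{2}} = \sqrt{2559 + \left(98 - \left(6 - 2 \sqrt{6}\right)\right)^{2}} = \sqrt{2559 + \left(92 + 2 \sqrt{6}\right)^{2}}$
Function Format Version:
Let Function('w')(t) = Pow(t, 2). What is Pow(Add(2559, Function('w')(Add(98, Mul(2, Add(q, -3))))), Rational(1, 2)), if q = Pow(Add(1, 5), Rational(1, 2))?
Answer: Pow(Add(11047, Mul(368, Pow(6, Rational(1, 2)))), Rational(1, 2)) ≈ 109.31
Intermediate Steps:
q = Pow(6, Rational(1, 2)) ≈ 2.4495
Pow(Add(2559, Function('w')(Add(98, Mul(2, Add(q, -3))))), Rational(1, 2)) = Pow(Add(2559, Pow(Add(98, Mul(2, Add(Pow(6, Rational(1, 2)), -3))), 2)), Rational(1, 2)) = Pow(Add(2559, Pow(Add(98, Mul(2, Add(-3, Pow(6, Rational(1, 2))))), 2)), Rational(1, 2)) = Pow(Add(2559, Pow(Add(98, Add(-6, Mul(2, Pow(6, Rational(1, 2))))), 2)), Rational(1, 2)) = Pow(Add(2559, Pow(Add(92, Mul(2, Pow(6, Rational(1, 2)))), 2)), Rational(1, 2))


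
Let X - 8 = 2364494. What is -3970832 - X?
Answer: -6335334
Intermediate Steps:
X = 2364502 (X = 8 + 2364494 = 2364502)
-3970832 - X = -3970832 - 1*2364502 = -3970832 - 2364502 = -6335334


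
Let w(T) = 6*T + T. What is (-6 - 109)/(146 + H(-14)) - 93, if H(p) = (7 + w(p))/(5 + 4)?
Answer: -114774/1223 ≈ -93.846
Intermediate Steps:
w(T) = 7*T
H(p) = 7/9 + 7*p/9 (H(p) = (7 + 7*p)/(5 + 4) = (7 + 7*p)/9 = (7 + 7*p)*(⅑) = 7/9 + 7*p/9)
(-6 - 109)/(146 + H(-14)) - 93 = (-6 - 109)/(146 + (7/9 + (7/9)*(-14))) - 93 = -115/(146 + (7/9 - 98/9)) - 93 = -115/(146 - 91/9) - 93 = -115/1223/9 - 93 = -115*9/1223 - 93 = -1035/1223 - 93 = -114774/1223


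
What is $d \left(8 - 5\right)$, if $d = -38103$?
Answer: $-114309$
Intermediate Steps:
$d \left(8 - 5\right) = - 38103 \left(8 - 5\right) = \left(-38103\right) 3 = -114309$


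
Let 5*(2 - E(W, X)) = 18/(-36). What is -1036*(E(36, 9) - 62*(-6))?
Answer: -1937838/5 ≈ -3.8757e+5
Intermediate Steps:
E(W, X) = 21/10 (E(W, X) = 2 - 18/(5*(-36)) = 2 - 18*(-1)/(5*36) = 2 - 1/5*(-1/2) = 2 + 1/10 = 21/10)
-1036*(E(36, 9) - 62*(-6)) = -1036*(21/10 - 62*(-6)) = -1036*(21/10 + 372) = -1036*3741/10 = -1937838/5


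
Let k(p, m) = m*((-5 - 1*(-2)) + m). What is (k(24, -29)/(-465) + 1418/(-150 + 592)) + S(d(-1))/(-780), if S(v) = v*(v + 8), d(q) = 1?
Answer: 98729/82212 ≈ 1.2009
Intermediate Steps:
k(p, m) = m*(-3 + m) (k(p, m) = m*((-5 + 2) + m) = m*(-3 + m))
S(v) = v*(8 + v)
(k(24, -29)/(-465) + 1418/(-150 + 592)) + S(d(-1))/(-780) = (-29*(-3 - 29)/(-465) + 1418/(-150 + 592)) + (1*(8 + 1))/(-780) = (-29*(-32)*(-1/465) + 1418/442) + (1*9)*(-1/780) = (928*(-1/465) + 1418*(1/442)) + 9*(-1/780) = (-928/465 + 709/221) - 3/260 = 124597/102765 - 3/260 = 98729/82212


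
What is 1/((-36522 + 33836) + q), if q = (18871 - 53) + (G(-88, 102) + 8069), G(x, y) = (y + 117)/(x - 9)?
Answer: 97/2347278 ≈ 4.1324e-5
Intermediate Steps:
G(x, y) = (117 + y)/(-9 + x)
q = 2607820/97 (q = (18871 - 53) + ((117 + 102)/(-9 - 88) + 8069) = 18818 + (219/(-97) + 8069) = 18818 + (-1/97*219 + 8069) = 18818 + (-219/97 + 8069) = 18818 + 782474/97 = 2607820/97 ≈ 26885.)
1/((-36522 + 33836) + q) = 1/((-36522 + 33836) + 2607820/97) = 1/(-2686 + 2607820/97) = 1/(2347278/97) = 97/2347278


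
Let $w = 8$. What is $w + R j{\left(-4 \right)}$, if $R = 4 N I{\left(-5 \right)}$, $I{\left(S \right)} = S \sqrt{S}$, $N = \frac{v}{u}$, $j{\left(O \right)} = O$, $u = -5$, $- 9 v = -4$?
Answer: $8 - \frac{64 i \sqrt{5}}{9} \approx 8.0 - 15.901 i$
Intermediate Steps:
$v = \frac{4}{9}$ ($v = \left(- \frac{1}{9}\right) \left(-4\right) = \frac{4}{9} \approx 0.44444$)
$N = - \frac{4}{45}$ ($N = \frac{4}{9 \left(-5\right)} = \frac{4}{9} \left(- \frac{1}{5}\right) = - \frac{4}{45} \approx -0.088889$)
$I{\left(S \right)} = S^{\frac{3}{2}}$
$R = \frac{16 i \sqrt{5}}{9}$ ($R = 4 \left(- \frac{4}{45}\right) \left(-5\right)^{\frac{3}{2}} = - \frac{16 \left(- 5 i \sqrt{5}\right)}{45} = \frac{16 i \sqrt{5}}{9} \approx 3.9752 i$)
$w + R j{\left(-4 \right)} = 8 + \frac{16 i \sqrt{5}}{9} \left(-4\right) = 8 - \frac{64 i \sqrt{5}}{9}$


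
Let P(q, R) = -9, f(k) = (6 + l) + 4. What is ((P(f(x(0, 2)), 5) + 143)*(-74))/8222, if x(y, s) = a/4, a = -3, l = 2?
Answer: -4958/4111 ≈ -1.2060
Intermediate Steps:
x(y, s) = -¾ (x(y, s) = -3/4 = -3*¼ = -¾)
f(k) = 12 (f(k) = (6 + 2) + 4 = 8 + 4 = 12)
((P(f(x(0, 2)), 5) + 143)*(-74))/8222 = ((-9 + 143)*(-74))/8222 = (134*(-74))*(1/8222) = -9916*1/8222 = -4958/4111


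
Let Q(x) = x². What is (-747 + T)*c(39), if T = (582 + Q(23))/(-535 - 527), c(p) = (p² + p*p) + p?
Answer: -815874475/354 ≈ -2.3047e+6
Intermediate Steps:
c(p) = p + 2*p² (c(p) = (p² + p²) + p = 2*p² + p = p + 2*p²)
T = -1111/1062 (T = (582 + 23²)/(-535 - 527) = (582 + 529)/(-1062) = 1111*(-1/1062) = -1111/1062 ≈ -1.0461)
(-747 + T)*c(39) = (-747 - 1111/1062)*(39*(1 + 2*39)) = -10327525*(1 + 78)/354 = -10327525*79/354 = -794425/1062*3081 = -815874475/354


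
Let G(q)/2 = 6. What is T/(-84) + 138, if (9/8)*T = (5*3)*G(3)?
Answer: 2858/21 ≈ 136.10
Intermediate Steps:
G(q) = 12 (G(q) = 2*6 = 12)
T = 160 (T = 8*((5*3)*12)/9 = 8*(15*12)/9 = (8/9)*180 = 160)
T/(-84) + 138 = 160/(-84) + 138 = -1/84*160 + 138 = -40/21 + 138 = 2858/21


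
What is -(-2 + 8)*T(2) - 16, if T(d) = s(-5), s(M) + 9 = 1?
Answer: 32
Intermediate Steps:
s(M) = -8 (s(M) = -9 + 1 = -8)
T(d) = -8
-(-2 + 8)*T(2) - 16 = -(-2 + 8)*(-8) - 16 = -6*(-8) - 16 = -1*(-48) - 16 = 48 - 16 = 32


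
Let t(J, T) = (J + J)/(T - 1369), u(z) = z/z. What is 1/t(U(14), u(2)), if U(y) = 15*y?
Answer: -114/35 ≈ -3.2571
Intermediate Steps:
u(z) = 1
t(J, T) = 2*J/(-1369 + T) (t(J, T) = (2*J)/(-1369 + T) = 2*J/(-1369 + T))
1/t(U(14), u(2)) = 1/(2*(15*14)/(-1369 + 1)) = 1/(2*210/(-1368)) = 1/(2*210*(-1/1368)) = 1/(-35/114) = -114/35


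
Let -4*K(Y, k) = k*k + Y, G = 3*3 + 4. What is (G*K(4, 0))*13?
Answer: -169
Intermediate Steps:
G = 13 (G = 9 + 4 = 13)
K(Y, k) = -Y/4 - k²/4 (K(Y, k) = -(k*k + Y)/4 = -(k² + Y)/4 = -(Y + k²)/4 = -Y/4 - k²/4)
(G*K(4, 0))*13 = (13*(-¼*4 - ¼*0²))*13 = (13*(-1 - ¼*0))*13 = (13*(-1 + 0))*13 = (13*(-1))*13 = -13*13 = -169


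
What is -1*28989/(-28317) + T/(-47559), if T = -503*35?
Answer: 625736212/448909401 ≈ 1.3939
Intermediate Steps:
T = -17605
-1*28989/(-28317) + T/(-47559) = -1*28989/(-28317) - 17605/(-47559) = -28989*(-1/28317) - 17605*(-1/47559) = 9663/9439 + 17605/47559 = 625736212/448909401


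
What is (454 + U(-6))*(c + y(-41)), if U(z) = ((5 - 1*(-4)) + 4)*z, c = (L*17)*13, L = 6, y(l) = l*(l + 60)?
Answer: 205672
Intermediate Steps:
y(l) = l*(60 + l)
c = 1326 (c = (6*17)*13 = 102*13 = 1326)
U(z) = 13*z (U(z) = ((5 + 4) + 4)*z = (9 + 4)*z = 13*z)
(454 + U(-6))*(c + y(-41)) = (454 + 13*(-6))*(1326 - 41*(60 - 41)) = (454 - 78)*(1326 - 41*19) = 376*(1326 - 779) = 376*547 = 205672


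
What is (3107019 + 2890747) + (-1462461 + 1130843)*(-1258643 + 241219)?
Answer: 337402109798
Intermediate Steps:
(3107019 + 2890747) + (-1462461 + 1130843)*(-1258643 + 241219) = 5997766 - 331618*(-1017424) = 5997766 + 337396112032 = 337402109798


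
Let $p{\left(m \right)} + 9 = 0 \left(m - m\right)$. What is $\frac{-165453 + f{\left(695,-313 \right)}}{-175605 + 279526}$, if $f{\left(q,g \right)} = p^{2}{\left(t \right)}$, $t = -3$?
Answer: $- \frac{165372}{103921} \approx -1.5913$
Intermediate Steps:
$p{\left(m \right)} = -9$ ($p{\left(m \right)} = -9 + 0 \left(m - m\right) = -9 + 0 \cdot 0 = -9 + 0 = -9$)
$f{\left(q,g \right)} = 81$ ($f{\left(q,g \right)} = \left(-9\right)^{2} = 81$)
$\frac{-165453 + f{\left(695,-313 \right)}}{-175605 + 279526} = \frac{-165453 + 81}{-175605 + 279526} = - \frac{165372}{103921}$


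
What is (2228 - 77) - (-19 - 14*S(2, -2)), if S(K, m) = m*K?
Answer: 2114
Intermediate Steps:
S(K, m) = K*m
(2228 - 77) - (-19 - 14*S(2, -2)) = (2228 - 77) - (-19 - 28*(-2)) = 2151 - (-19 - 14*(-4)) = 2151 - (-19 + 56) = 2151 - 1*37 = 2151 - 37 = 2114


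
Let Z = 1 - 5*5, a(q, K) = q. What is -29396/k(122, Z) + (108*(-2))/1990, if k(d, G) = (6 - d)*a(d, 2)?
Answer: 6930151/3520310 ≈ 1.9686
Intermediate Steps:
Z = -24 (Z = 1 - 25 = -24)
k(d, G) = d*(6 - d) (k(d, G) = (6 - d)*d = d*(6 - d))
-29396/k(122, Z) + (108*(-2))/1990 = -29396*1/(122*(6 - 1*122)) + (108*(-2))/1990 = -29396*1/(122*(6 - 122)) - 216*1/1990 = -29396/(122*(-116)) - 108/995 = -29396/(-14152) - 108/995 = -29396*(-1/14152) - 108/995 = 7349/3538 - 108/995 = 6930151/3520310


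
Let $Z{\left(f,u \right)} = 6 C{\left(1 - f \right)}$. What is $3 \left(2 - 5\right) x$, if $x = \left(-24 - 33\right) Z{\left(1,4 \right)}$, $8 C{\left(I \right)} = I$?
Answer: $0$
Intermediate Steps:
$C{\left(I \right)} = \frac{I}{8}$
$Z{\left(f,u \right)} = \frac{3}{4} - \frac{3 f}{4}$ ($Z{\left(f,u \right)} = 6 \frac{1 - f}{8} = 6 \left(\frac{1}{8} - \frac{f}{8}\right) = \frac{3}{4} - \frac{3 f}{4}$)
$x = 0$ ($x = \left(-24 - 33\right) \left(\frac{3}{4} - \frac{3}{4}\right) = - 57 \left(\frac{3}{4} - \frac{3}{4}\right) = \left(-57\right) 0 = 0$)
$3 \left(2 - 5\right) x = 3 \left(2 - 5\right) 0 = 3 \left(-3\right) 0 = \left(-9\right) 0 = 0$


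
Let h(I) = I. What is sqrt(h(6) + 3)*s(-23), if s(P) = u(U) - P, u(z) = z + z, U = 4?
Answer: 93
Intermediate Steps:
u(z) = 2*z
s(P) = 8 - P (s(P) = 2*4 - P = 8 - P)
sqrt(h(6) + 3)*s(-23) = sqrt(6 + 3)*(8 - 1*(-23)) = sqrt(9)*(8 + 23) = 3*31 = 93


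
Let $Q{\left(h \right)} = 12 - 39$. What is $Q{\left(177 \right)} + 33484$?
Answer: $33457$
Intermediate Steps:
$Q{\left(h \right)} = -27$
$Q{\left(177 \right)} + 33484 = -27 + 33484 = 33457$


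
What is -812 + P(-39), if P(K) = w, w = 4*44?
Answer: -636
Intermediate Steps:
w = 176
P(K) = 176
-812 + P(-39) = -812 + 176 = -636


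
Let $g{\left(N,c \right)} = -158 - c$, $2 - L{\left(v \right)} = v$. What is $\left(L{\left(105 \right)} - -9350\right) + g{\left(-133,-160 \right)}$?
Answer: $9249$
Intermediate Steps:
$L{\left(v \right)} = 2 - v$
$\left(L{\left(105 \right)} - -9350\right) + g{\left(-133,-160 \right)} = \left(\left(2 - 105\right) - -9350\right) - -2 = \left(\left(2 - 105\right) + \left(-6548 + 15898\right)\right) + \left(-158 + 160\right) = \left(-103 + 9350\right) + 2 = 9247 + 2 = 9249$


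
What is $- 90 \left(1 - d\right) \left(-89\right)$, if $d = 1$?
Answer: $0$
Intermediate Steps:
$- 90 \left(1 - d\right) \left(-89\right) = - 90 \left(1 - 1\right) \left(-89\right) = \left(-90\right) 0 \left(-89\right) = 0 \left(-89\right) = 0$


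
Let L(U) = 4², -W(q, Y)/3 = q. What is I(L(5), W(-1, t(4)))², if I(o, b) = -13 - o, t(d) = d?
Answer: 841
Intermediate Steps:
W(q, Y) = -3*q
L(U) = 16
I(L(5), W(-1, t(4)))² = (-13 - 1*16)² = (-13 - 16)² = (-29)² = 841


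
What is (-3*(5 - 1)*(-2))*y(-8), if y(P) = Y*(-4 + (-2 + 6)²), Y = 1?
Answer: 288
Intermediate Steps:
y(P) = 12 (y(P) = 1*(-4 + (-2 + 6)²) = 1*(-4 + 4²) = 1*(-4 + 16) = 1*12 = 12)
(-3*(5 - 1)*(-2))*y(-8) = -3*(5 - 1)*(-2)*12 = -12*(-2)*12 = -3*(-8)*12 = 24*12 = 288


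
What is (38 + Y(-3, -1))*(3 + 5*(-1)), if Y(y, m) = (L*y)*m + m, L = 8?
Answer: -122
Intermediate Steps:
Y(y, m) = m + 8*m*y (Y(y, m) = (8*y)*m + m = 8*m*y + m = m + 8*m*y)
(38 + Y(-3, -1))*(3 + 5*(-1)) = (38 - (1 + 8*(-3)))*(3 + 5*(-1)) = (38 - (1 - 24))*(3 - 5) = (38 - 1*(-23))*(-2) = (38 + 23)*(-2) = 61*(-2) = -122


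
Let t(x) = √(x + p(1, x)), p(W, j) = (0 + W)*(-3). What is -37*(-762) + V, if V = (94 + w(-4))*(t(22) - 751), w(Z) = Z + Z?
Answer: -36392 + 86*√19 ≈ -36017.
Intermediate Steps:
p(W, j) = -3*W (p(W, j) = W*(-3) = -3*W)
w(Z) = 2*Z
t(x) = √(-3 + x) (t(x) = √(x - 3*1) = √(x - 3) = √(-3 + x))
V = -64586 + 86*√19 (V = (94 + 2*(-4))*(√(-3 + 22) - 751) = (94 - 8)*(√19 - 751) = 86*(-751 + √19) = -64586 + 86*√19 ≈ -64211.)
-37*(-762) + V = -37*(-762) + (-64586 + 86*√19) = 28194 + (-64586 + 86*√19) = -36392 + 86*√19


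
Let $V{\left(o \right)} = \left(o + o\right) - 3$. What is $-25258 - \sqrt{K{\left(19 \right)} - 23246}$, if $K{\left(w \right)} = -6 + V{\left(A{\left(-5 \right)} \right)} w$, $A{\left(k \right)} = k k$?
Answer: $-25258 - i \sqrt{22359} \approx -25258.0 - 149.53 i$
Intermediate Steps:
$A{\left(k \right)} = k^{2}$
$V{\left(o \right)} = -3 + 2 o$ ($V{\left(o \right)} = 2 o - 3 = -3 + 2 o$)
$K{\left(w \right)} = -6 + 47 w$ ($K{\left(w \right)} = -6 + \left(-3 + 2 \left(-5\right)^{2}\right) w = -6 + \left(-3 + 2 \cdot 25\right) w = -6 + \left(-3 + 50\right) w = -6 + 47 w$)
$-25258 - \sqrt{K{\left(19 \right)} - 23246} = -25258 - \sqrt{\left(-6 + 47 \cdot 19\right) - 23246} = -25258 - \sqrt{\left(-6 + 893\right) - 23246} = -25258 - \sqrt{887 - 23246} = -25258 - \sqrt{-22359} = -25258 - i \sqrt{22359}$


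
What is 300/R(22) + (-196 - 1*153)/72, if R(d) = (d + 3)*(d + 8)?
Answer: -1601/360 ≈ -4.4472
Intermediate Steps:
R(d) = (3 + d)*(8 + d)
300/R(22) + (-196 - 1*153)/72 = 300/(24 + 22² + 11*22) + (-196 - 1*153)/72 = 300/(24 + 484 + 242) + (-196 - 153)*(1/72) = 300/750 - 349*1/72 = 300*(1/750) - 349/72 = ⅖ - 349/72 = -1601/360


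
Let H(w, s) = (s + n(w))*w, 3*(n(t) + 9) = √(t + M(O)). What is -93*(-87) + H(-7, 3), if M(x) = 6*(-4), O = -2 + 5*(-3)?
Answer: 8133 - 7*I*√31/3 ≈ 8133.0 - 12.991*I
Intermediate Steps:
O = -17 (O = -2 - 15 = -17)
M(x) = -24
n(t) = -9 + √(-24 + t)/3 (n(t) = -9 + √(t - 24)/3 = -9 + √(-24 + t)/3)
H(w, s) = w*(-9 + s + √(-24 + w)/3) (H(w, s) = (s + (-9 + √(-24 + w)/3))*w = (-9 + s + √(-24 + w)/3)*w = w*(-9 + s + √(-24 + w)/3))
-93*(-87) + H(-7, 3) = -93*(-87) + (⅓)*(-7)*(-27 + √(-24 - 7) + 3*3) = 8091 + (⅓)*(-7)*(-27 + √(-31) + 9) = 8091 + (⅓)*(-7)*(-27 + I*√31 + 9) = 8091 + (⅓)*(-7)*(-18 + I*√31) = 8091 + (42 - 7*I*√31/3) = 8133 - 7*I*√31/3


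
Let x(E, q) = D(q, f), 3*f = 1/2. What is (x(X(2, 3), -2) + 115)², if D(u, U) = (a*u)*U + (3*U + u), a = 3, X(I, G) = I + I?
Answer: 50625/4 ≈ 12656.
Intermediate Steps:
X(I, G) = 2*I
f = ⅙ (f = (⅓)/2 = (⅓)*(½) = ⅙ ≈ 0.16667)
D(u, U) = u + 3*U + 3*U*u (D(u, U) = (3*u)*U + (3*U + u) = 3*U*u + (u + 3*U) = u + 3*U + 3*U*u)
x(E, q) = ½ + 3*q/2 (x(E, q) = q + 3*(⅙) + 3*(⅙)*q = q + ½ + q/2 = ½ + 3*q/2)
(x(X(2, 3), -2) + 115)² = ((½ + (3/2)*(-2)) + 115)² = ((½ - 3) + 115)² = (-5/2 + 115)² = (225/2)² = 50625/4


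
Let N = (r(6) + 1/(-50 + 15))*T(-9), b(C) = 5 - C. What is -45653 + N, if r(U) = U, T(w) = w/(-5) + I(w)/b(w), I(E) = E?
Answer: -111832921/2450 ≈ -45646.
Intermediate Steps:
T(w) = -w/5 + w/(5 - w) (T(w) = w/(-5) + w/(5 - w) = w*(-1/5) + w/(5 - w) = -w/5 + w/(5 - w))
N = 16929/2450 (N = (6 + 1/(-50 + 15))*(-1*(-9)**2/(-25 + 5*(-9))) = (6 + 1/(-35))*(-1*81/(-25 - 45)) = (6 - 1/35)*(-1*81/(-70)) = 209*(-1*81*(-1/70))/35 = (209/35)*(81/70) = 16929/2450 ≈ 6.9098)
-45653 + N = -45653 + 16929/2450 = -111832921/2450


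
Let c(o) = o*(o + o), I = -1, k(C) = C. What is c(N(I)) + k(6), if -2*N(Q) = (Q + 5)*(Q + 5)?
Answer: 134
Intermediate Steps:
N(Q) = -(5 + Q)²/2 (N(Q) = -(Q + 5)*(Q + 5)/2 = -(5 + Q)*(5 + Q)/2 = -(5 + Q)²/2)
c(o) = 2*o² (c(o) = o*(2*o) = 2*o²)
c(N(I)) + k(6) = 2*(-(5 - 1)²/2)² + 6 = 2*(-½*4²)² + 6 = 2*(-½*16)² + 6 = 2*(-8)² + 6 = 2*64 + 6 = 128 + 6 = 134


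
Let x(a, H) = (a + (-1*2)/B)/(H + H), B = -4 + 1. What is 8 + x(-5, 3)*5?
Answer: 79/18 ≈ 4.3889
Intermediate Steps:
B = -3
x(a, H) = (⅔ + a)/(2*H) (x(a, H) = (a - 1*2/(-3))/(H + H) = (a - 2*(-⅓))/((2*H)) = (a + ⅔)*(1/(2*H)) = (⅔ + a)*(1/(2*H)) = (⅔ + a)/(2*H))
8 + x(-5, 3)*5 = 8 + ((⅙)*(2 + 3*(-5))/3)*5 = 8 + ((⅙)*(⅓)*(2 - 15))*5 = 8 + ((⅙)*(⅓)*(-13))*5 = 8 - 13/18*5 = 8 - 65/18 = 79/18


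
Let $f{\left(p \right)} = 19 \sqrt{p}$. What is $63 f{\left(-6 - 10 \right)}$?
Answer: $4788 i \approx 4788.0 i$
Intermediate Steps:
$63 f{\left(-6 - 10 \right)} = 63 \cdot 19 \sqrt{-6 - 10} = 63 \cdot 19 \sqrt{-16} = 63 \cdot 19 \cdot 4 i = 63 \cdot 76 i = 4788 i$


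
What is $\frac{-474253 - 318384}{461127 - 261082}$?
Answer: $- \frac{792637}{200045} \approx -3.9623$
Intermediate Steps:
$\frac{-474253 - 318384}{461127 - 261082} = - \frac{792637}{200045}$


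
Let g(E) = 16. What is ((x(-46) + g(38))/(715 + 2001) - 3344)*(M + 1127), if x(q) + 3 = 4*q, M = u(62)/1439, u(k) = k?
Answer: -14730094192125/3908324 ≈ -3.7689e+6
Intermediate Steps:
M = 62/1439 ≈ 0.043085
x(q) = -3 + 4*q
((x(-46) + g(38))/(715 + 2001) - 3344)*(M + 1127) = (((-3 + 4*(-46)) + 16)/(715 + 2001) - 3344)*(62/1439 + 1127) = (((-3 - 184) + 16)/2716 - 3344)*(1621815/1439) = ((-187 + 16)*(1/2716) - 3344)*(1621815/1439) = (-171*1/2716 - 3344)*(1621815/1439) = (-171/2716 - 3344)*(1621815/1439) = -9082475/2716*1621815/1439 = -14730094192125/3908324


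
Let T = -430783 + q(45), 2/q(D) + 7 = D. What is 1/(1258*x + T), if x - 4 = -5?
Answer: -19/8208778 ≈ -2.3146e-6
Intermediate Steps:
x = -1 (x = 4 - 5 = -1)
q(D) = 2/(-7 + D)
T = -8184876/19 (T = -430783 + 2/(-7 + 45) = -430783 + 2/38 = -430783 + 2*(1/38) = -430783 + 1/19 = -8184876/19 ≈ -4.3078e+5)
1/(1258*x + T) = 1/(1258*(-1) - 8184876/19) = 1/(-1258 - 8184876/19) = 1/(-8208778/19) = -19/8208778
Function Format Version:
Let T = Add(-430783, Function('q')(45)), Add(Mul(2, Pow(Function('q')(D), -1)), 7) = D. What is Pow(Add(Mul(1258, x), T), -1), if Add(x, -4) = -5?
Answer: Rational(-19, 8208778) ≈ -2.3146e-6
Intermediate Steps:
x = -1 (x = Add(4, -5) = -1)
Function('q')(D) = Mul(2, Pow(Add(-7, D), -1))
T = Rational(-8184876, 19) (T = Add(-430783, Mul(2, Pow(Add(-7, 45), -1))) = Add(-430783, Mul(2, Pow(38, -1))) = Add(-430783, Mul(2, Rational(1, 38))) = Add(-430783, Rational(1, 19)) = Rational(-8184876, 19) ≈ -4.3078e+5)
Pow(Add(Mul(1258, x), T), -1) = Pow(Add(Mul(1258, -1), Rational(-8184876, 19)), -1) = Pow(Add(-1258, Rational(-8184876, 19)), -1) = Pow(Rational(-8208778, 19), -1) = Rational(-19, 8208778)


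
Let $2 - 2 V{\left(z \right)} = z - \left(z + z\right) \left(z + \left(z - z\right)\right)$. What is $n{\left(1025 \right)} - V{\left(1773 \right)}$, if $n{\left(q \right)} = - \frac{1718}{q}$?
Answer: $- \frac{6442422611}{2050} \approx -3.1426 \cdot 10^{6}$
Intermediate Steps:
$V{\left(z \right)} = 1 + z^{2} - \frac{z}{2}$ ($V{\left(z \right)} = 1 - \frac{z - \left(z + z\right) \left(z + \left(z - z\right)\right)}{2} = 1 - \frac{z - 2 z \left(z + 0\right)}{2} = 1 - \frac{z - 2 z z}{2} = 1 - \frac{z - 2 z^{2}}{2} = 1 + \left(z^{2} - \frac{z}{2}\right) = 1 + z^{2} - \frac{z}{2}$)
$n{\left(1025 \right)} - V{\left(1773 \right)} = - \frac{1718}{1025} - \left(1 + 1773^{2} - \frac{1773}{2}\right) = \left(-1718\right) \frac{1}{1025} - \left(1 + 3143529 - \frac{1773}{2}\right) = - \frac{1718}{1025} - \frac{6285287}{2} = - \frac{6442422611}{2050}$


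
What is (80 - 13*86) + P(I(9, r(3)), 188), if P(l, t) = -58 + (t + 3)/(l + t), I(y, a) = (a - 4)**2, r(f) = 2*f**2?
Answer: -420673/384 ≈ -1095.5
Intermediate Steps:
I(y, a) = (-4 + a)**2
P(l, t) = -58 + (3 + t)/(l + t)
(80 - 13*86) + P(I(9, r(3)), 188) = (80 - 13*86) + (3 - 58*(-4 + 2*3**2)**2 - 57*188)/((-4 + 2*3**2)**2 + 188) = (80 - 1118) + (3 - 58*(-4 + 2*9)**2 - 10716)/((-4 + 2*9)**2 + 188) = -1038 + (3 - 58*(-4 + 18)**2 - 10716)/((-4 + 18)**2 + 188) = -1038 + (3 - 58*14**2 - 10716)/(14**2 + 188) = -1038 + (3 - 58*196 - 10716)/(196 + 188) = -1038 + (3 - 11368 - 10716)/384 = -1038 + (1/384)*(-22081) = -1038 - 22081/384 = -420673/384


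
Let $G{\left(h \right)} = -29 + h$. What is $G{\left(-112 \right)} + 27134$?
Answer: $26993$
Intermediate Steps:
$G{\left(-112 \right)} + 27134 = \left(-29 - 112\right) + 27134 = -141 + 27134 = 26993$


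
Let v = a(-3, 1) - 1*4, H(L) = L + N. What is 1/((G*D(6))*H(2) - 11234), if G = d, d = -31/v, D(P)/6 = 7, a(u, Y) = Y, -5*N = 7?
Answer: -5/54868 ≈ -9.1128e-5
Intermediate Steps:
N = -7/5 (N = -⅕*7 = -7/5 ≈ -1.4000)
D(P) = 42 (D(P) = 6*7 = 42)
H(L) = -7/5 + L (H(L) = L - 7/5 = -7/5 + L)
v = -3 (v = 1 - 1*4 = 1 - 4 = -3)
d = 31/3 (d = -31/(-3) = -31*(-⅓) = 31/3 ≈ 10.333)
G = 31/3 ≈ 10.333
1/((G*D(6))*H(2) - 11234) = 1/(((31/3)*42)*(-7/5 + 2) - 11234) = 1/(434*(⅗) - 11234) = 1/(1302/5 - 11234) = 1/(-54868/5) = -5/54868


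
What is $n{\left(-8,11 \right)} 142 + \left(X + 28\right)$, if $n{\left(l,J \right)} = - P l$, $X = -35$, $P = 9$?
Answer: $10217$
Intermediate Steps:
$n{\left(l,J \right)} = - 9 l$ ($n{\left(l,J \right)} = \left(-1\right) 9 l = - 9 l$)
$n{\left(-8,11 \right)} 142 + \left(X + 28\right) = \left(-9\right) \left(-8\right) 142 + \left(-35 + 28\right) = 72 \cdot 142 - 7 = 10224 - 7 = 10217$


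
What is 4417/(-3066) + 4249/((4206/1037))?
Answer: 53535203/51173 ≈ 1046.2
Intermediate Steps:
4417/(-3066) + 4249/((4206/1037)) = 4417*(-1/3066) + 4249/((4206*(1/1037))) = -631/438 + 4249/(4206/1037) = -631/438 + 4249*(1037/4206) = -631/438 + 4406213/4206 = 53535203/51173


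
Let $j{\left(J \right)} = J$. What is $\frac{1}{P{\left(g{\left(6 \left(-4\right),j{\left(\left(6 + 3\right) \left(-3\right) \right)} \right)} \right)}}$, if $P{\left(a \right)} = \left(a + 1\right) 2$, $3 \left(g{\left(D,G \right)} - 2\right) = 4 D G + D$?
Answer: $\frac{1}{1718} \approx 0.00058207$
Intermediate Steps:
$g{\left(D,G \right)} = 2 + \frac{D}{3} + \frac{4 D G}{3}$ ($g{\left(D,G \right)} = 2 + \frac{4 D G + D}{3} = 2 + \frac{D + 4 D G}{3} = 2 + \left(\frac{D}{3} + \frac{4 D G}{3}\right) = 2 + \frac{D}{3} + \frac{4 D G}{3}$)
$P{\left(a \right)} = 2 + 2 a$ ($P{\left(a \right)} = \left(1 + a\right) 2 = 2 + 2 a$)
$\frac{1}{P{\left(g{\left(6 \left(-4\right),j{\left(\left(6 + 3\right) \left(-3\right) \right)} \right)} \right)}} = \frac{1}{2 + 2 \left(2 + \frac{6 \left(-4\right)}{3} + \frac{4 \cdot 6 \left(-4\right) \left(6 + 3\right) \left(-3\right)}{3}\right)} = \frac{1}{2 + 2 \left(2 + \frac{1}{3} \left(-24\right) + \frac{4}{3} \left(-24\right) 9 \left(-3\right)\right)} = \frac{1}{2 + 2 \left(2 - 8 + \frac{4}{3} \left(-24\right) \left(-27\right)\right)} = \frac{1}{2 + 2 \left(2 - 8 + 864\right)} = \frac{1}{2 + 2 \cdot 858} = \frac{1}{2 + 1716} = \frac{1}{1718}$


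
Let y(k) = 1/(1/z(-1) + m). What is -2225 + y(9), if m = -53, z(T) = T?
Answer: -120151/54 ≈ -2225.0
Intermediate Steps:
y(k) = -1/54 (y(k) = 1/(1/(-1) - 53) = 1/(-1 - 53) = 1/(-54) = -1/54)
-2225 + y(9) = -2225 - 1/54 = -120151/54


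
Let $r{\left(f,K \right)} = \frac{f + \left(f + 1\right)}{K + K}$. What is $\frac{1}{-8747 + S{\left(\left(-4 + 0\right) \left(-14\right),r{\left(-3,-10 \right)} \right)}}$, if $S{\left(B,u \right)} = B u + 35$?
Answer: $- \frac{1}{8698} \approx -0.00011497$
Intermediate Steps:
$r{\left(f,K \right)} = \frac{1 + 2 f}{2 K}$ ($r{\left(f,K \right)} = \frac{f + \left(1 + f\right)}{2 K} = \left(1 + 2 f\right) \frac{1}{2 K} = \frac{1 + 2 f}{2 K}$)
$S{\left(B,u \right)} = 35 + B u$
$\frac{1}{-8747 + S{\left(\left(-4 + 0\right) \left(-14\right),r{\left(-3,-10 \right)} \right)}} = \frac{1}{-8747 + \left(35 + \left(-4 + 0\right) \left(-14\right) \frac{\frac{1}{2} - 3}{-10}\right)} = \frac{1}{-8747 + \left(35 + \left(-4\right) \left(-14\right) \left(\left(- \frac{1}{10}\right) \left(- \frac{5}{2}\right)\right)\right)} = \frac{1}{-8747 + \left(35 + 56 \cdot \frac{1}{4}\right)} = \frac{1}{-8747 + \left(35 + 14\right)} = \frac{1}{-8747 + 49} = \frac{1}{-8698} = - \frac{1}{8698}$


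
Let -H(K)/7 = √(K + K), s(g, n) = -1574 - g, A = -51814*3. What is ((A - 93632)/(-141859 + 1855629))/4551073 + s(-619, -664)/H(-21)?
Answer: -124537/3899746187605 - 955*I*√42/294 ≈ -3.1935e-8 - 21.051*I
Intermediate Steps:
A = -155442
H(K) = -7*√2*√K (H(K) = -7*√(K + K) = -7*√2*√K)
((A - 93632)/(-141859 + 1855629))/4551073 + s(-619, -664)/H(-21) = ((-155442 - 93632)/(-141859 + 1855629))/4551073 + (-1574 - 1*(-619))/((-7*√2*√(-21))) = -249074/1713770*(1/4551073) + (-1574 + 619)/((-7*√2*I*√21)) = -249074*1/1713770*(1/4551073) - 955*I*√42/294 = -124537/856885*1/4551073 - 955*I*√42/294 = -124537/3899746187605 - 955*I*√42/294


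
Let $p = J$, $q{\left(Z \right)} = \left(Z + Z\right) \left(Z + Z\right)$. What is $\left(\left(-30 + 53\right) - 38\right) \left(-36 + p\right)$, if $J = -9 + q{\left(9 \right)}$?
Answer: $-4185$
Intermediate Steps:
$q{\left(Z \right)} = 4 Z^{2}$ ($q{\left(Z \right)} = 2 Z 2 Z = 4 Z^{2}$)
$J = 315$ ($J = -9 + 4 \cdot 9^{2} = -9 + 4 \cdot 81 = -9 + 324 = 315$)
$p = 315$
$\left(\left(-30 + 53\right) - 38\right) \left(-36 + p\right) = \left(\left(-30 + 53\right) - 38\right) \left(-36 + 315\right) = \left(23 - 38\right) 279 = \left(-15\right) 279 = -4185$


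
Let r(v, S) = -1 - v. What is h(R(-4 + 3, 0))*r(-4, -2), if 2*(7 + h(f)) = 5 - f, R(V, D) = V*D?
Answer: -27/2 ≈ -13.500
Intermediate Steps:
R(V, D) = D*V
h(f) = -9/2 - f/2 (h(f) = -7 + (5 - f)/2 = -7 + (5/2 - f/2) = -9/2 - f/2)
h(R(-4 + 3, 0))*r(-4, -2) = (-9/2 - 0*(-4 + 3))*(-1 - 1*(-4)) = (-9/2 - 0*(-1))*(-1 + 4) = (-9/2 - ½*0)*3 = (-9/2 + 0)*3 = -9/2*3 = -27/2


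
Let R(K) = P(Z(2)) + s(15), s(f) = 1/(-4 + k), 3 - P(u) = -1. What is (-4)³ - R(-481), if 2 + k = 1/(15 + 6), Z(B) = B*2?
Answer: -8479/125 ≈ -67.832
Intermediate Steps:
Z(B) = 2*B
P(u) = 4 (P(u) = 3 - 1*(-1) = 3 + 1 = 4)
k = -41/21 (k = -2 + 1/(15 + 6) = -2 + 1/21 = -41/21 ≈ -1.9524)
s(f) = -21/125 (s(f) = 1/(-4 - 41/21) = 1/(-125/21) = -21/125)
R(K) = 479/125 (R(K) = 4 - 21/125 = 479/125)
(-4)³ - R(-481) = (-4)³ - 1*479/125 = -64 - 479/125 = -8479/125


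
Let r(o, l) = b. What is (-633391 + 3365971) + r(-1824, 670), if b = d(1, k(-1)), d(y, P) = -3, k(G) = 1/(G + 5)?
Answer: 2732577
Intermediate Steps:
k(G) = 1/(5 + G)
b = -3
r(o, l) = -3
(-633391 + 3365971) + r(-1824, 670) = (-633391 + 3365971) - 3 = 2732580 - 3 = 2732577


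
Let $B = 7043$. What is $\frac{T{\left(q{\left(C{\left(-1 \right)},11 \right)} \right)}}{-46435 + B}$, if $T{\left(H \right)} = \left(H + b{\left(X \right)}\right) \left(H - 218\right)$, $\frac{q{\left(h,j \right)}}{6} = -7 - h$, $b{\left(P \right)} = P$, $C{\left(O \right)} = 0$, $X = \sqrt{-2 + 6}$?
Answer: $- \frac{325}{1231} \approx -0.26401$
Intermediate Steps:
$X = 2$ ($X = \sqrt{4} = 2$)
$q{\left(h,j \right)} = -42 - 6 h$ ($q{\left(h,j \right)} = 6 \left(-7 - h\right) = -42 - 6 h$)
$T{\left(H \right)} = \left(-218 + H\right) \left(2 + H\right)$ ($T{\left(H \right)} = \left(H + 2\right) \left(H - 218\right) = \left(2 + H\right) \left(-218 + H\right) = \left(-218 + H\right) \left(2 + H\right)$)
$\frac{T{\left(q{\left(C{\left(-1 \right)},11 \right)} \right)}}{-46435 + B} = \frac{-436 + \left(-42 - 0\right)^{2} - 216 \left(-42 - 0\right)}{-46435 + 7043} = \frac{-436 + \left(-42 + 0\right)^{2} - 216 \left(-42 + 0\right)}{-39392} = \left(-436 + \left(-42\right)^{2} - -9072\right) \left(- \frac{1}{39392}\right) = \left(-436 + 1764 + 9072\right) \left(- \frac{1}{39392}\right) = 10400 \left(- \frac{1}{39392}\right) = - \frac{325}{1231}$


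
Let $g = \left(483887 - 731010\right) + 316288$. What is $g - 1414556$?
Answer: $-1345391$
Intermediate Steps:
$g = 69165$ ($g = -247123 + 316288 = 69165$)
$g - 1414556 = 69165 - 1414556 = -1345391$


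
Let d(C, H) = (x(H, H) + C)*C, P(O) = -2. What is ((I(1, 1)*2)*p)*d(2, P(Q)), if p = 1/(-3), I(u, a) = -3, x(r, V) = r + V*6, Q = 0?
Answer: -48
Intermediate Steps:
x(r, V) = r + 6*V
d(C, H) = C*(C + 7*H) (d(C, H) = ((H + 6*H) + C)*C = (7*H + C)*C = (C + 7*H)*C = C*(C + 7*H))
p = -⅓ ≈ -0.33333
((I(1, 1)*2)*p)*d(2, P(Q)) = (-3*2*(-⅓))*(2*(2 + 7*(-2))) = (-6*(-⅓))*(2*(2 - 14)) = 2*(2*(-12)) = 2*(-24) = -48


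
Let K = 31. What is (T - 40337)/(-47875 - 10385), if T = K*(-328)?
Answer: 3367/3884 ≈ 0.86689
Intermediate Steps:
T = -10168 (T = 31*(-328) = -10168)
(T - 40337)/(-47875 - 10385) = (-10168 - 40337)/(-47875 - 10385) = -50505/(-58260) = -50505*(-1/58260) = 3367/3884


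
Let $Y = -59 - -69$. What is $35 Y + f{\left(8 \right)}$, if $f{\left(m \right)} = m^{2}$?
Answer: $414$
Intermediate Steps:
$Y = 10$ ($Y = -59 + 69 = 10$)
$35 Y + f{\left(8 \right)} = 35 \cdot 10 + 8^{2} = 350 + 64 = 414$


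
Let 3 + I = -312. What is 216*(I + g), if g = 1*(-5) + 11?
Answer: -66744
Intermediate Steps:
I = -315 (I = -3 - 312 = -315)
g = 6 (g = -5 + 11 = 6)
216*(I + g) = 216*(-315 + 6) = 216*(-309) = -66744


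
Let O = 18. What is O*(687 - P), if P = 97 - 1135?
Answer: 31050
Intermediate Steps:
P = -1038
O*(687 - P) = 18*(687 - 1*(-1038)) = 18*(687 + 1038) = 18*1725 = 31050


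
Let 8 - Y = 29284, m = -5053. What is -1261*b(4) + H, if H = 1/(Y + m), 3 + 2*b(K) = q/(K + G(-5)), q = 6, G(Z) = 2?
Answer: 43288868/34329 ≈ 1261.0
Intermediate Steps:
Y = -29276 (Y = 8 - 1*29284 = 8 - 29284 = -29276)
b(K) = -3/2 + 3/(2 + K) (b(K) = -3/2 + (6/(K + 2))/2 = -3/2 + (6/(2 + K))/2 = -3/2 + 3/(2 + K))
H = -1/34329 (H = 1/(-29276 - 5053) = 1/(-34329) = -1/34329 ≈ -2.9130e-5)
-1261*b(4) + H = -(-3783)*4/(4 + 2*4) - 1/34329 = -(-3783)*4/(4 + 8) - 1/34329 = -(-3783)*4/12 - 1/34329 = -1261*(-1) - 1/34329 = 1261 - 1/34329 = 43288868/34329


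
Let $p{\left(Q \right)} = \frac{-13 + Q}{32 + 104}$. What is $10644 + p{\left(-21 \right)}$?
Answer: $\frac{42575}{4} \approx 10644.0$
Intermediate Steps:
$p{\left(Q \right)} = - \frac{13}{136} + \frac{Q}{136}$ ($p{\left(Q \right)} = \frac{-13 + Q}{136} = \left(-13 + Q\right) \frac{1}{136} = - \frac{13}{136} + \frac{Q}{136}$)
$10644 + p{\left(-21 \right)} = 10644 + \left(- \frac{13}{136} + \frac{1}{136} \left(-21\right)\right) = 10644 - \frac{1}{4} = \frac{42575}{4}$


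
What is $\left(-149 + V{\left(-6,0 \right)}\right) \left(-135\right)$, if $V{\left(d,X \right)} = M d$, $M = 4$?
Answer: $23355$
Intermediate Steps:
$V{\left(d,X \right)} = 4 d$
$\left(-149 + V{\left(-6,0 \right)}\right) \left(-135\right) = \left(-149 + 4 \left(-6\right)\right) \left(-135\right) = \left(-149 - 24\right) \left(-135\right) = \left(-173\right) \left(-135\right) = 23355$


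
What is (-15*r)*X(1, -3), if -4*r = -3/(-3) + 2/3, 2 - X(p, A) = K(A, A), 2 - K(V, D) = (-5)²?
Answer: 625/4 ≈ 156.25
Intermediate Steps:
K(V, D) = -23 (K(V, D) = 2 - 1*(-5)² = 2 - 1*25 = 2 - 25 = -23)
X(p, A) = 25 (X(p, A) = 2 - 1*(-23) = 2 + 23 = 25)
r = -5/12 (r = -(-3/(-3) + 2/3)/4 = -(-3*(-⅓) + 2*(⅓))/4 = -(1 + ⅔)/4 = -¼*5/3 = -5/12 ≈ -0.41667)
(-15*r)*X(1, -3) = -15*(-5/12)*25 = (25/4)*25 = 625/4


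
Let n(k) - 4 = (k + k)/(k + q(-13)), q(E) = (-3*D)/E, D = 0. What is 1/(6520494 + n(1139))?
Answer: 1/6520500 ≈ 1.5336e-7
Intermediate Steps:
q(E) = 0 (q(E) = (-3*0)/E = 0/E = 0)
n(k) = 6 (n(k) = 4 + (k + k)/(k + 0) = 4 + (2*k)/k = 4 + 2 = 6)
1/(6520494 + n(1139)) = 1/(6520494 + 6) = 1/6520500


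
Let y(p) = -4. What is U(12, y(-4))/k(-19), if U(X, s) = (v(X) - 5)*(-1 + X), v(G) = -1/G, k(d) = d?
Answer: 671/228 ≈ 2.9430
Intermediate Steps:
U(X, s) = (-1 + X)*(-5 - 1/X) (U(X, s) = (-1/X - 5)*(-1 + X) = (-5 - 1/X)*(-1 + X) = (-1 + X)*(-5 - 1/X))
U(12, y(-4))/k(-19) = (4 + 1/12 - 5*12)/(-19) = (4 + 1/12 - 60)*(-1/19) = -671/12*(-1/19) = 671/228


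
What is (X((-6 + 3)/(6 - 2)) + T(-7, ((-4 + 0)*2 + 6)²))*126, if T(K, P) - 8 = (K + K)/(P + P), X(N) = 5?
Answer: 2835/2 ≈ 1417.5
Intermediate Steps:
T(K, P) = 8 + K/P (T(K, P) = 8 + (K + K)/(P + P) = 8 + (2*K)/((2*P)) = 8 + (2*K)*(1/(2*P)) = 8 + K/P)
(X((-6 + 3)/(6 - 2)) + T(-7, ((-4 + 0)*2 + 6)²))*126 = (5 + (8 - 7/((-4 + 0)*2 + 6)²))*126 = (5 + (8 - 7/(-4*2 + 6)²))*126 = (5 + (8 - 7/(-8 + 6)²))*126 = (5 + (8 - 7/((-2)²)))*126 = (5 + (8 - 7/4))*126 = (5 + 25/4)*126 = (45/4)*126 = 2835/2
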